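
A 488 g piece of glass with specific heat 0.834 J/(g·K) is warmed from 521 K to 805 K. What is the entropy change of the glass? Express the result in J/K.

ΔS = 177 J/K

ΔS = ∫dQ_rev/T = m c ln(T₂/T₁) = 488 × 0.834 × ln(805/521) = 177 J/K.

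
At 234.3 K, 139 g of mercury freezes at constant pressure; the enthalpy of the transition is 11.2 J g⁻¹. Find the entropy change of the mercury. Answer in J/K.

Heat released by the substance: Q = −mL = −139 × 11.2 = −1556.8 J.
At constant T, ΔS = Q_rev/T = −1556.8 / 234.3 = -6.64 J/K.

ΔS = -6.64 J/K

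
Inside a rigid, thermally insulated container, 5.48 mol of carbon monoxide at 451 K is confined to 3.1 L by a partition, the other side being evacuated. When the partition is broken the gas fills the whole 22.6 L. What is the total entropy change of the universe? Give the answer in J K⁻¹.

ΔS_universe = 90.5 J/K

No heat is exchanged and no work is done, so the ideal-gas temperature stays constant.
Entropy is a state function; using a reversible isothermal path, ΔS_gas = nR ln(V₂/V₁) = 5.48 × 8.314 × ln(22.6/3.1) = 90.5 J/K.
The insulated surroundings exchange no heat, so ΔS_surr = 0 and ΔS_universe = ΔS_gas.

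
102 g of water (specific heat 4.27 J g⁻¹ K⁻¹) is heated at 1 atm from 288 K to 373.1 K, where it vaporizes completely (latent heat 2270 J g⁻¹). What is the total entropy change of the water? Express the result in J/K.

ΔS = 733 J/K

Warming step: ΔS₁ = m c ln(T_tr/T_i) = 102 × 4.27 × ln(373.1/288) = 112.8 J/K.
Phase change: ΔS₂ = +mL/T_tr = 102 × 2270 / 373.1 = 620.6 J/K.
ΔS_total = (112.8) + (620.6) = 733 J/K.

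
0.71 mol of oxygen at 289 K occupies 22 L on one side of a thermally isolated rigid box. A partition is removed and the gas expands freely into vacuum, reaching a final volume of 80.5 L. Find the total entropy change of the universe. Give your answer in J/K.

ΔS_universe = 7.66 J/K

No heat is exchanged and no work is done, so the ideal-gas temperature stays constant.
Entropy is a state function; using a reversible isothermal path, ΔS_gas = nR ln(V₂/V₁) = 0.71 × 8.314 × ln(80.5/22) = 7.66 J/K.
The insulated surroundings exchange no heat, so ΔS_surr = 0 and ΔS_universe = ΔS_gas.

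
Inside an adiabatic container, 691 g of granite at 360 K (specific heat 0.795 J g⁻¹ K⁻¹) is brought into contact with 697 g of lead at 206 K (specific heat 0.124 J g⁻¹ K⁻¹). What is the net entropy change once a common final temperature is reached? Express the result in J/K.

Energy balance: T_f = (m₁c₁T₁ + m₂c₂T₂)/(m₁c₁ + m₂c₂) = 339.06 K.
ΔS₁ = m₁c₁ ln(T_f/T₁) = 549.345 × ln(339.06/360) = -32.91 J/K.
ΔS₂ = m₂c₂ ln(T_f/T₂) = 86.428 × ln(339.06/206) = 43.07 J/K.
ΔS_total = -32.91 + 43.07 = 10.2 J/K.

ΔS_total = 10.2 J/K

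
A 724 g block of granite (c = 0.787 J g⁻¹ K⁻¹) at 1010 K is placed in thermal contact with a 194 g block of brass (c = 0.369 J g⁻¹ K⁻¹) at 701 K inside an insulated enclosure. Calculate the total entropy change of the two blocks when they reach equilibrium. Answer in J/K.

Energy balance: T_f = (m₁c₁T₁ + m₂c₂T₂)/(m₁c₁ + m₂c₂) = 975.51 K.
ΔS₁ = m₁c₁ ln(T_f/T₁) = 569.788 × ln(975.51/1010) = -19.8 J/K.
ΔS₂ = m₂c₂ ln(T_f/T₂) = 71.586 × ln(975.51/701) = 23.66 J/K.
ΔS_total = -19.8 + 23.66 = 3.86 J/K.

ΔS_total = 3.86 J/K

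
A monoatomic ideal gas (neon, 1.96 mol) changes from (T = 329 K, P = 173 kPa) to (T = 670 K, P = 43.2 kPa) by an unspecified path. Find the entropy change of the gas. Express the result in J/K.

ΔS = nC_p ln(T₂/T₁) − nR ln(P₂/P₁), with C_p = 5R/2 = 20.79 J mol⁻¹ K⁻¹ for a monoatomic ideal gas.
ΔS = 1.96 × [20.79 × ln(670/329) − 8.314 × ln(43.2/173)] = 51.6 J/K.

ΔS = 51.6 J/K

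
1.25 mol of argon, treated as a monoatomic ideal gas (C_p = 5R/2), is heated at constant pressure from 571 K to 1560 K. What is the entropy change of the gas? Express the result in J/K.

At constant pressure, ΔS = nC_p ln(T₂/T₁) with C_p = 5R/2 = 20.79 J mol⁻¹ K⁻¹.
ΔS = 1.25 × 20.79 × ln(1560/571) = 26.1 J/K.

ΔS = 26.1 J/K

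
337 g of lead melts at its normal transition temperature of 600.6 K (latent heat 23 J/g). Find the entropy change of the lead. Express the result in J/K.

Heat absorbed by the substance: Q = mL = 337 × 23 = 7751 J.
At constant T, ΔS = Q_rev/T = 7751 / 600.6 = 12.9 J/K.

ΔS = 12.9 J/K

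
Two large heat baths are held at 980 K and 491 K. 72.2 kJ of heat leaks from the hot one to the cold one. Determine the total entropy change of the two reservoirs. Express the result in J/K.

ΔS_hot = −Q/T_H = −72200/980 = -73.673 J/K and ΔS_cold = +Q/T_C = 72200/491 = 147.05 J/K.
ΔS_total = -73.673 + 147.05 = 73.4 J/K, positive as the second law requires.

ΔS_total = 73.4 J/K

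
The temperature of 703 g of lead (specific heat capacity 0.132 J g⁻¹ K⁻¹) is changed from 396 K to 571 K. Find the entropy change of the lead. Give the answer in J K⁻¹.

ΔS = ∫dQ_rev/T = m c ln(T₂/T₁) = 703 × 0.132 × ln(571/396) = 34 J/K.

ΔS = 34 J/K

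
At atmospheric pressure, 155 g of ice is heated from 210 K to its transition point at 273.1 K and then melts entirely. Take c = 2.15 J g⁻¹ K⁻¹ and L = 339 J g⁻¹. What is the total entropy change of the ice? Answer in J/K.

ΔS = 280 J/K

Warming step: ΔS₁ = m c ln(T_tr/T_i) = 155 × 2.15 × ln(273.1/210) = 87.55 J/K.
Phase change: ΔS₂ = +mL/T_tr = 155 × 339 / 273.1 = 192.4 J/K.
ΔS_total = (87.55) + (192.4) = 280 J/K.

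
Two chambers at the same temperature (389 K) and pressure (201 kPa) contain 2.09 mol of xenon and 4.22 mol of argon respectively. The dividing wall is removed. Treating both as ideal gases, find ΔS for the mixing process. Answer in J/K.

ΔS_mix = 33.3 J/K

Mole fractions: x_A = 2.09/6.31 = 0.331, x_B = 0.669.
ΔS_mix = −R(n_A ln x_A + n_B ln x_B) = −8.314 × (2.09 ln 0.331 + 4.22 ln 0.669) = 33.3 J/K.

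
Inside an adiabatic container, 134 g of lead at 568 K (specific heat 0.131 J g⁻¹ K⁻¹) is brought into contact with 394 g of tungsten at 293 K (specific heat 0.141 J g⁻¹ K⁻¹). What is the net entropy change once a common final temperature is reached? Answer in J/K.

Energy balance: T_f = (m₁c₁T₁ + m₂c₂T₂)/(m₁c₁ + m₂c₂) = 359.03 K.
ΔS₁ = m₁c₁ ln(T_f/T₁) = 17.554 × ln(359.03/568) = -8.052 J/K.
ΔS₂ = m₂c₂ ln(T_f/T₂) = 55.554 × ln(359.03/293) = 11.29 J/K.
ΔS_total = -8.052 + 11.29 = 3.24 J/K.

ΔS_total = 3.24 J/K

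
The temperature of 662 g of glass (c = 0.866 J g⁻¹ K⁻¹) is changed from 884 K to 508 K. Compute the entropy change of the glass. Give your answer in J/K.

ΔS = ∫dQ_rev/T = m c ln(T₂/T₁) = 662 × 0.866 × ln(508/884) = -318 J/K.

ΔS = -318 J/K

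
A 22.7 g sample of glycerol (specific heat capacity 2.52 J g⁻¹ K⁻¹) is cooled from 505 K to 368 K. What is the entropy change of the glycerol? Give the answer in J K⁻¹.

ΔS = -18.1 J/K

ΔS = ∫dQ_rev/T = m c ln(T₂/T₁) = 22.7 × 2.52 × ln(368/505) = -18.1 J/K.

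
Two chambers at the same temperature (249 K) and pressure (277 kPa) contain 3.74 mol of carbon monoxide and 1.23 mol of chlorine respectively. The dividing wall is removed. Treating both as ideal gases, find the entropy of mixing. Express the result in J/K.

Mole fractions: x_A = 3.74/4.97 = 0.753, x_B = 0.247.
ΔS_mix = −R(n_A ln x_A + n_B ln x_B) = −8.314 × (3.74 ln 0.753 + 1.23 ln 0.247) = 23.1 J/K.

ΔS_mix = 23.1 J/K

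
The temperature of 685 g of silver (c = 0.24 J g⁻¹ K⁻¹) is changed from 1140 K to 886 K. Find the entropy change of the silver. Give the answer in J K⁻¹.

ΔS = -41.4 J/K

ΔS = ∫dQ_rev/T = m c ln(T₂/T₁) = 685 × 0.24 × ln(886/1140) = -41.4 J/K.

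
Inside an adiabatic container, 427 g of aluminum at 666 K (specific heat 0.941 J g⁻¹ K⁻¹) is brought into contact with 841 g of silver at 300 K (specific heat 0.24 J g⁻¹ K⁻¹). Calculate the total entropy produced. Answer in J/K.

ΔS_total = 38.4 J/K

Energy balance: T_f = (m₁c₁T₁ + m₂c₂T₂)/(m₁c₁ + m₂c₂) = 543.62 K.
ΔS₁ = m₁c₁ ln(T_f/T₁) = 401.807 × ln(543.62/666) = -81.58 J/K.
ΔS₂ = m₂c₂ ln(T_f/T₂) = 201.84 × ln(543.62/300) = 120 J/K.
ΔS_total = -81.58 + 120 = 38.4 J/K.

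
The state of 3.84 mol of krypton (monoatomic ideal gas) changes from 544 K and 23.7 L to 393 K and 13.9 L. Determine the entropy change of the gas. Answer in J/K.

Entropy is a state function: ΔS = nC_V ln(T₂/T₁) + nR ln(V₂/V₁), with C_V = 3R/2 = 12.47 J mol⁻¹ K⁻¹ for a monoatomic ideal gas.
ΔS = 3.84 × [12.47 × ln(393/544) + 8.314 × ln(13.9/23.7)] = -32.6 J/K.

ΔS = -32.6 J/K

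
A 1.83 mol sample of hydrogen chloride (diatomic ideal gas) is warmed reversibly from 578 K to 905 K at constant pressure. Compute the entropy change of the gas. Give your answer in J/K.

ΔS = 23.9 J/K

At constant pressure, ΔS = nC_p ln(T₂/T₁) with C_p = 7R/2 = 29.1 J mol⁻¹ K⁻¹.
ΔS = 1.83 × 29.1 × ln(905/578) = 23.9 J/K.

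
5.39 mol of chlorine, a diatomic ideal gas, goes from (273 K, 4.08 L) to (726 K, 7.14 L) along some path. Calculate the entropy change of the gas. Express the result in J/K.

ΔS = 135 J/K

Entropy is a state function: ΔS = nC_V ln(T₂/T₁) + nR ln(V₂/V₁), with C_V = 5R/2 = 20.79 J mol⁻¹ K⁻¹ for a diatomic ideal gas.
ΔS = 5.39 × [20.79 × ln(726/273) + 8.314 × ln(7.14/4.08)] = 135 J/K.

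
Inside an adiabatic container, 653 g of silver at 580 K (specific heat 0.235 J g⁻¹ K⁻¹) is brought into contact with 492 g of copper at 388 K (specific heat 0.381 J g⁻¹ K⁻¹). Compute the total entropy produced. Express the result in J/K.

Energy balance: T_f = (m₁c₁T₁ + m₂c₂T₂)/(m₁c₁ + m₂c₂) = 474.43 K.
ΔS₁ = m₁c₁ ln(T_f/T₁) = 153.455 × ln(474.43/580) = -30.8324 J/K.
ΔS₂ = m₂c₂ ln(T_f/T₂) = 187.452 × ln(474.43/388) = 37.6968 J/K.
ΔS_total = -30.8324 + 37.6968 = 6.86 J/K.

ΔS_total = 6.86 J/K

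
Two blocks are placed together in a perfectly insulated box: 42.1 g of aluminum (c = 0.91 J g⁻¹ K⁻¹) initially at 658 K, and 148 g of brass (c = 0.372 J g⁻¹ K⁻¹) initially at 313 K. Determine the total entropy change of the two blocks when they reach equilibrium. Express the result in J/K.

Energy balance: T_f = (m₁c₁T₁ + m₂c₂T₂)/(m₁c₁ + m₂c₂) = 454.56 K.
ΔS₁ = m₁c₁ ln(T_f/T₁) = 38.311 × ln(454.56/658) = -14.17 J/K.
ΔS₂ = m₂c₂ ln(T_f/T₂) = 55.056 × ln(454.56/313) = 20.54 J/K.
ΔS_total = -14.17 + 20.54 = 6.37 J/K.

ΔS_total = 6.37 J/K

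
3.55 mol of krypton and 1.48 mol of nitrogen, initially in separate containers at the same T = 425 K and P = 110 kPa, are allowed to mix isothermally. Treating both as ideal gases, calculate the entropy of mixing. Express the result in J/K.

ΔS_mix = 25.3 J/K

Mole fractions: x_A = 3.55/5.03 = 0.706, x_B = 0.294.
ΔS_mix = −R(n_A ln x_A + n_B ln x_B) = −8.314 × (3.55 ln 0.706 + 1.48 ln 0.294) = 25.3 J/K.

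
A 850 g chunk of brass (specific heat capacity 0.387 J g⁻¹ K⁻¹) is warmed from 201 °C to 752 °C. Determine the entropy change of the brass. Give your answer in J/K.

ΔS = 254 J/K

In kelvin: T₁ = 474.15 K, T₂ = 1025.15 K. ΔS = ∫dQ_rev/T = m c ln(T₂/T₁) = 850 × 0.387 × ln(1025.15/474.15) = 254 J/K.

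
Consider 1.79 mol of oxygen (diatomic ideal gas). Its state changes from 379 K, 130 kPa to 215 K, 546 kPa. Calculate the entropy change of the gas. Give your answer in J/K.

ΔS = -50.9 J/K

ΔS = nC_p ln(T₂/T₁) − nR ln(P₂/P₁), with C_p = 7R/2 = 29.1 J mol⁻¹ K⁻¹ for a diatomic ideal gas.
ΔS = 1.79 × [29.1 × ln(215/379) − 8.314 × ln(546/130)] = -50.9 J/K.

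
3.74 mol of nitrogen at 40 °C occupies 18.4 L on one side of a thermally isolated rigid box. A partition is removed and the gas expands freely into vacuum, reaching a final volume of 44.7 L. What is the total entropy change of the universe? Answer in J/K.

For an ideal gas in free expansion Q = 0 and W = 0, so T is unchanged.
Entropy is a state function; using a reversible isothermal path, ΔS_gas = nR ln(V₂/V₁) = 3.74 × 8.314 × ln(44.7/18.4) = 27.6 J/K.
The insulated surroundings exchange no heat, so ΔS_surr = 0 and ΔS_universe = ΔS_gas.

ΔS_universe = 27.6 J/K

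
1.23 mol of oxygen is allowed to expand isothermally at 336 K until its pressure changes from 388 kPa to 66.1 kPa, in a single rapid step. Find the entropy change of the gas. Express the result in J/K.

Entropy is a state function, so ΔS_gas depends only on the end states.
For an isothermal ideal gas ΔS_gas = nR ln(P₁/P₂) = 1.23 × 8.314 × ln(388/66.1) = 18.1 J/K.

ΔS_gas = 18.1 J/K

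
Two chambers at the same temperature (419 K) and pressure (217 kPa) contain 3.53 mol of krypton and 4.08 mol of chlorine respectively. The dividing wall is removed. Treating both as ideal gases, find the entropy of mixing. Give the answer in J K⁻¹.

Mole fractions: x_A = 3.53/7.61 = 0.464, x_B = 0.536.
ΔS_mix = −R(n_A ln x_A + n_B ln x_B) = −8.314 × (3.53 ln 0.464 + 4.08 ln 0.536) = 43.7 J/K.

ΔS_mix = 43.7 J/K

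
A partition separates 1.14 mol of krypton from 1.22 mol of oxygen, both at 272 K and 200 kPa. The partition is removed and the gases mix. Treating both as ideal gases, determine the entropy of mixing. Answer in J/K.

ΔS_mix = 13.6 J/K

Mole fractions: x_A = 1.14/2.36 = 0.483, x_B = 0.517.
ΔS_mix = −R(n_A ln x_A + n_B ln x_B) = −8.314 × (1.14 ln 0.483 + 1.22 ln 0.517) = 13.6 J/K.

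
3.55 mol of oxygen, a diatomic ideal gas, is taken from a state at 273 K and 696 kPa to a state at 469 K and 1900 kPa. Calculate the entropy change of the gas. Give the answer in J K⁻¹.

ΔS = nC_p ln(T₂/T₁) − nR ln(P₂/P₁), with C_p = 7R/2 = 29.1 J mol⁻¹ K⁻¹ for a diatomic ideal gas.
ΔS = 3.55 × [29.1 × ln(469/273) − 8.314 × ln(1900/696)] = 26.3 J/K.

ΔS = 26.3 J/K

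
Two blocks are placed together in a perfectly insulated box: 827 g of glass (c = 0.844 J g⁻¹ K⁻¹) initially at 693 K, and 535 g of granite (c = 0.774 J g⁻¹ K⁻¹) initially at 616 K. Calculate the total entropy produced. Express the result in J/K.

ΔS_total = 1.78 J/K

Energy balance: T_f = (m₁c₁T₁ + m₂c₂T₂)/(m₁c₁ + m₂c₂) = 664.33 K.
ΔS₁ = m₁c₁ ln(T_f/T₁) = 697.988 × ln(664.33/693) = -29.492 J/K.
ΔS₂ = m₂c₂ ln(T_f/T₂) = 414.09 × ln(664.33/616) = 31.276 J/K.
ΔS_total = -29.492 + 31.276 = 1.78 J/K.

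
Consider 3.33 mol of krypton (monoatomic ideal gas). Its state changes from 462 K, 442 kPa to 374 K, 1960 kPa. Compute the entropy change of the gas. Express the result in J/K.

ΔS = nC_p ln(T₂/T₁) − nR ln(P₂/P₁), with C_p = 5R/2 = 20.79 J mol⁻¹ K⁻¹ for a monoatomic ideal gas.
ΔS = 3.33 × [20.79 × ln(374/462) − 8.314 × ln(1960/442)] = -55.9 J/K.

ΔS = -55.9 J/K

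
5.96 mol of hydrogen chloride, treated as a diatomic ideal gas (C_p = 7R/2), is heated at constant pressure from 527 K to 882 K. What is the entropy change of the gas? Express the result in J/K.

ΔS = 89.3 J/K

At constant pressure, ΔS = nC_p ln(T₂/T₁) with C_p = 7R/2 = 29.1 J mol⁻¹ K⁻¹.
ΔS = 5.96 × 29.1 × ln(882/527) = 89.3 J/K.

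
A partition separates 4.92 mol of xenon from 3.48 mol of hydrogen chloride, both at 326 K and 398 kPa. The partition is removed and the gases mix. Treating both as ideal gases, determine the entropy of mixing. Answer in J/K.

ΔS_mix = 47.4 J/K

Mole fractions: x_A = 4.92/8.4 = 0.586, x_B = 0.414.
ΔS_mix = −R(n_A ln x_A + n_B ln x_B) = −8.314 × (4.92 ln 0.586 + 3.48 ln 0.414) = 47.4 J/K.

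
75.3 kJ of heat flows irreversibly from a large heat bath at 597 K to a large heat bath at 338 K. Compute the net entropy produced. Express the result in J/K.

ΔS_total = 96.7 J/K

ΔS_hot = −Q/T_H = −75300/597 = -126.1 J/K and ΔS_cold = +Q/T_C = 75300/338 = 222.8 J/K.
ΔS_total = -126.1 + 222.8 = 96.7 J/K, positive as the second law requires.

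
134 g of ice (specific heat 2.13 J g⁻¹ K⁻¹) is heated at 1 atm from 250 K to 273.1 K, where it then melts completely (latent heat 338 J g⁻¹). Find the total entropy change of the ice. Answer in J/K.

ΔS = 191 J/K

Warming step: ΔS₁ = m c ln(T_tr/T_i) = 134 × 2.13 × ln(273.1/250) = 25.22 J/K.
Phase change: ΔS₂ = +mL/T_tr = 134 × 338 / 273.1 = 165.8 J/K.
ΔS_total = (25.22) + (165.8) = 191 J/K.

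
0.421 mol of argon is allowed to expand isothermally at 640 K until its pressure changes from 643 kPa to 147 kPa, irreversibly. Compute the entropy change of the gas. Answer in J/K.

ΔS_gas = 5.17 J/K

Entropy is a state function, so ΔS_gas depends only on the end states.
For an isothermal ideal gas ΔS_gas = nR ln(P₁/P₂) = 0.421 × 8.314 × ln(643/147) = 5.17 J/K.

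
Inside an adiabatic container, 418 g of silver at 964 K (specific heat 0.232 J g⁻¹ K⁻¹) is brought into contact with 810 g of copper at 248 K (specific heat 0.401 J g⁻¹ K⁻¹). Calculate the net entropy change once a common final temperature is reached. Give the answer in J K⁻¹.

ΔS_total = 83.1 J/K

Energy balance: T_f = (m₁c₁T₁ + m₂c₂T₂)/(m₁c₁ + m₂c₂) = 412.62 K.
ΔS₁ = m₁c₁ ln(T_f/T₁) = 96.976 × ln(412.62/964) = -82.29 J/K.
ΔS₂ = m₂c₂ ln(T_f/T₂) = 324.81 × ln(412.62/248) = 165.4 J/K.
ΔS_total = -82.29 + 165.4 = 83.1 J/K.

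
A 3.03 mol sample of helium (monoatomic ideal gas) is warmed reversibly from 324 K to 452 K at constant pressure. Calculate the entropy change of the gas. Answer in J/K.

At constant pressure, ΔS = nC_p ln(T₂/T₁) with C_p = 5R/2 = 20.79 J mol⁻¹ K⁻¹.
ΔS = 3.03 × 20.79 × ln(452/324) = 21 J/K.

ΔS = 21 J/K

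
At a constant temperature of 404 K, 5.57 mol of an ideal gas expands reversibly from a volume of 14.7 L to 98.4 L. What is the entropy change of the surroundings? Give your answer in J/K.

ΔS_surr = -88 J/K

For an isothermal ideal gas ΔS_gas = nR ln(V₂/V₁) = 5.57 × 8.314 × ln(98.4/14.7) = 88 J/K.
The process is reversible, so ΔS_surr = −ΔS_gas = -88 J/K and ΔS_universe = 0.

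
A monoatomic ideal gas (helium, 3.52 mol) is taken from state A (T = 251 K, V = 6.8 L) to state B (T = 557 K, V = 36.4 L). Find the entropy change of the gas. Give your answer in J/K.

ΔS = 84.1 J/K

Entropy is a state function: ΔS = nC_V ln(T₂/T₁) + nR ln(V₂/V₁), with C_V = 3R/2 = 12.47 J mol⁻¹ K⁻¹ for a monoatomic ideal gas.
ΔS = 3.52 × [12.47 × ln(557/251) + 8.314 × ln(36.4/6.8)] = 84.1 J/K.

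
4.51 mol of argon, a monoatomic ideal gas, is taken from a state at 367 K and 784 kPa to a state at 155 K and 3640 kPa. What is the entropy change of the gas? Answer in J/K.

ΔS = nC_p ln(T₂/T₁) − nR ln(P₂/P₁), with C_p = 5R/2 = 20.79 J mol⁻¹ K⁻¹ for a monoatomic ideal gas.
ΔS = 4.51 × [20.79 × ln(155/367) − 8.314 × ln(3640/784)] = -138 J/K.

ΔS = -138 J/K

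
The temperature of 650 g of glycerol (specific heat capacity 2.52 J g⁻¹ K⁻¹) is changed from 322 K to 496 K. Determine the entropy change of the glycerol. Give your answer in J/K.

ΔS = 708 J/K

ΔS = ∫dQ_rev/T = m c ln(T₂/T₁) = 650 × 2.52 × ln(496/322) = 708 J/K.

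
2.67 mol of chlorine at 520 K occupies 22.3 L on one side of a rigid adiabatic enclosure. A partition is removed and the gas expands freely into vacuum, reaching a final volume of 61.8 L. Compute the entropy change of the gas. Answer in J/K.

For an ideal gas in free expansion Q = 0 and W = 0, so T is unchanged.
Entropy is a state function; using a reversible isothermal path, ΔS_gas = nR ln(V₂/V₁) = 2.67 × 8.314 × ln(61.8/22.3) = 22.6 J/K.

ΔS_gas = 22.6 J/K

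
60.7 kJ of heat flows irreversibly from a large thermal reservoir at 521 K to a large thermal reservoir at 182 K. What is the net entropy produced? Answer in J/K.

ΔS_hot = −Q/T_H = −60700/521 = -116.5 J/K and ΔS_cold = +Q/T_C = 60700/182 = 333.5 J/K.
ΔS_total = -116.5 + 333.5 = 217 J/K, positive as the second law requires.

ΔS_total = 217 J/K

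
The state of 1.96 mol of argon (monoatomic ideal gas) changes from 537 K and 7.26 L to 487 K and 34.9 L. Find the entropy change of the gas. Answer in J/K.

ΔS = 23.2 J/K

Entropy is a state function: ΔS = nC_V ln(T₂/T₁) + nR ln(V₂/V₁), with C_V = 3R/2 = 12.47 J mol⁻¹ K⁻¹ for a monoatomic ideal gas.
ΔS = 1.96 × [12.47 × ln(487/537) + 8.314 × ln(34.9/7.26)] = 23.2 J/K.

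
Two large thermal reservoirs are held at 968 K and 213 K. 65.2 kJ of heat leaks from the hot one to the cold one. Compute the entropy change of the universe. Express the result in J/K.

ΔS_hot = −Q/T_H = −65200/968 = -67.36 J/K and ΔS_cold = +Q/T_C = 65200/213 = 306.1 J/K.
ΔS_total = -67.36 + 306.1 = 239 J/K, positive as the second law requires.

ΔS_total = 239 J/K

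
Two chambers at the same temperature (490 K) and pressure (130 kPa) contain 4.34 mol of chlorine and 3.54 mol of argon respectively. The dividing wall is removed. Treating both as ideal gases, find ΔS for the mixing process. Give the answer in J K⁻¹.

ΔS_mix = 45.1 J/K

Mole fractions: x_A = 4.34/7.88 = 0.551, x_B = 0.449.
ΔS_mix = −R(n_A ln x_A + n_B ln x_B) = −8.314 × (4.34 ln 0.551 + 3.54 ln 0.449) = 45.1 J/K.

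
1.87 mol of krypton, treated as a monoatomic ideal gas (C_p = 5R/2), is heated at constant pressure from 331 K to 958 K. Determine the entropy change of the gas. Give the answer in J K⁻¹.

At constant pressure, ΔS = nC_p ln(T₂/T₁) with C_p = 5R/2 = 20.79 J mol⁻¹ K⁻¹.
ΔS = 1.87 × 20.79 × ln(958/331) = 41.3 J/K.

ΔS = 41.3 J/K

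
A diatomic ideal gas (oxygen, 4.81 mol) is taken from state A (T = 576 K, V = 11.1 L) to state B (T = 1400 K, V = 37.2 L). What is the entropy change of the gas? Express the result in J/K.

Entropy is a state function: ΔS = nC_V ln(T₂/T₁) + nR ln(V₂/V₁), with C_V = 5R/2 = 20.79 J mol⁻¹ K⁻¹ for a diatomic ideal gas.
ΔS = 4.81 × [20.79 × ln(1400/576) + 8.314 × ln(37.2/11.1)] = 137 J/K.

ΔS = 137 J/K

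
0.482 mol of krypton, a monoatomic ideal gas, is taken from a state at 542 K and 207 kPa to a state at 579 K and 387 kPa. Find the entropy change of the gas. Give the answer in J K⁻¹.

ΔS = nC_p ln(T₂/T₁) − nR ln(P₂/P₁), with C_p = 5R/2 = 20.79 J mol⁻¹ K⁻¹ for a monoatomic ideal gas.
ΔS = 0.482 × [20.79 × ln(579/542) − 8.314 × ln(387/207)] = -1.85 J/K.

ΔS = -1.85 J/K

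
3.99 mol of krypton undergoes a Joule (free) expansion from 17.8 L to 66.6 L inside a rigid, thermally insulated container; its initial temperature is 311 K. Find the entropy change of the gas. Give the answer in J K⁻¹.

ΔS_gas = 43.8 J/K

No heat is exchanged and no work is done, so the ideal-gas temperature stays constant.
Entropy is a state function; using a reversible isothermal path, ΔS_gas = nR ln(V₂/V₁) = 3.99 × 8.314 × ln(66.6/17.8) = 43.8 J/K.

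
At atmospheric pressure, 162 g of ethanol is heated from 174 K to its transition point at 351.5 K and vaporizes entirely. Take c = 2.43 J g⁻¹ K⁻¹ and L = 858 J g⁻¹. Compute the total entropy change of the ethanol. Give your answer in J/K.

ΔS = 672 J/K

Warming step: ΔS₁ = m c ln(T_tr/T_i) = 162 × 2.43 × ln(351.5/174) = 276.8 J/K.
Phase change: ΔS₂ = +mL/T_tr = 162 × 858 / 351.5 = 395.4 J/K.
ΔS_total = (276.8) + (395.4) = 672 J/K.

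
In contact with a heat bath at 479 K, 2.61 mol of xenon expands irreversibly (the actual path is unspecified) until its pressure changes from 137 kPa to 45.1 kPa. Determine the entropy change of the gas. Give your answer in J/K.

ΔS_gas = 24.1 J/K

Entropy is a state function, so ΔS_gas depends only on the end states.
For an isothermal ideal gas ΔS_gas = nR ln(P₁/P₂) = 2.61 × 8.314 × ln(137/45.1) = 24.1 J/K.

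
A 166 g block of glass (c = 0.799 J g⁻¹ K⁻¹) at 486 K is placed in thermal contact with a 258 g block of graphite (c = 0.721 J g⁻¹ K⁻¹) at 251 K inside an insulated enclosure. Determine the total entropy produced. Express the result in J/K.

ΔS_total = 17.2 J/K

Energy balance: T_f = (m₁c₁T₁ + m₂c₂T₂)/(m₁c₁ + m₂c₂) = 348.82 K.
ΔS₁ = m₁c₁ ln(T_f/T₁) = 132.634 × ln(348.82/486) = -43.99 J/K.
ΔS₂ = m₂c₂ ln(T_f/T₂) = 186.018 × ln(348.82/251) = 61.22 J/K.
ΔS_total = -43.99 + 61.22 = 17.2 J/K.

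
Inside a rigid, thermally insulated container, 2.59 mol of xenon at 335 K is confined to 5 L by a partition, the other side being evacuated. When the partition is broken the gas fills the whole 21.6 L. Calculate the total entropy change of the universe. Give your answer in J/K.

ΔS_universe = 31.5 J/K

No heat is exchanged and no work is done, so the ideal-gas temperature stays constant.
Entropy is a state function; using a reversible isothermal path, ΔS_gas = nR ln(V₂/V₁) = 2.59 × 8.314 × ln(21.6/5) = 31.5 J/K.
The insulated surroundings exchange no heat, so ΔS_surr = 0 and ΔS_universe = ΔS_gas.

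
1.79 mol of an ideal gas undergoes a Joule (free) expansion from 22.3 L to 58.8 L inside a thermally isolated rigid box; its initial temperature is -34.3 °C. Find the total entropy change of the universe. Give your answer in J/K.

ΔS_universe = 14.4 J/K

For an ideal gas in free expansion Q = 0 and W = 0, so T is unchanged.
Entropy is a state function; using a reversible isothermal path, ΔS_gas = nR ln(V₂/V₁) = 1.79 × 8.314 × ln(58.8/22.3) = 14.4 J/K.
The insulated surroundings exchange no heat, so ΔS_surr = 0 and ΔS_universe = ΔS_gas.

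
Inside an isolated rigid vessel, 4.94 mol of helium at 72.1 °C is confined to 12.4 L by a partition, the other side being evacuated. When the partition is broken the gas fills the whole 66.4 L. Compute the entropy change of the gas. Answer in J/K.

For an ideal gas in free expansion Q = 0 and W = 0, so T is unchanged.
Entropy is a state function; using a reversible isothermal path, ΔS_gas = nR ln(V₂/V₁) = 4.94 × 8.314 × ln(66.4/12.4) = 68.9 J/K.

ΔS_gas = 68.9 J/K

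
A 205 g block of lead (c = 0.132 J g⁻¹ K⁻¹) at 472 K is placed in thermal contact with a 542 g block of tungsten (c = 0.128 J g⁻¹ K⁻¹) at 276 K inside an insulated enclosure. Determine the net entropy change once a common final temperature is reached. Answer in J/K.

ΔS_total = 3 J/K

Energy balance: T_f = (m₁c₁T₁ + m₂c₂T₂)/(m₁c₁ + m₂c₂) = 331 K.
ΔS₁ = m₁c₁ ln(T_f/T₁) = 27.06 × ln(331/472) = -9.6027 J/K.
ΔS₂ = m₂c₂ ln(T_f/T₂) = 69.376 × ln(331/276) = 12.606 J/K.
ΔS_total = -9.6027 + 12.606 = 3 J/K.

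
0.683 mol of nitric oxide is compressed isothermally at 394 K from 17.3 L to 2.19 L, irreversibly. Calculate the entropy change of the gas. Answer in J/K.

ΔS_gas = -11.7 J/K

Entropy is a state function, so ΔS_gas depends only on the end states.
For an isothermal ideal gas ΔS_gas = nR ln(V₂/V₁) = 0.683 × 8.314 × ln(2.19/17.3) = -11.7 J/K.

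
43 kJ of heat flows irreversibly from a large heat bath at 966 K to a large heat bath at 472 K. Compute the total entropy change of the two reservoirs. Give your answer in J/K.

ΔS_hot = −Q/T_H = −43000/966 = -44.51 J/K and ΔS_cold = +Q/T_C = 43000/472 = 91.1 J/K.
ΔS_total = -44.51 + 91.1 = 46.6 J/K, positive as the second law requires.

ΔS_total = 46.6 J/K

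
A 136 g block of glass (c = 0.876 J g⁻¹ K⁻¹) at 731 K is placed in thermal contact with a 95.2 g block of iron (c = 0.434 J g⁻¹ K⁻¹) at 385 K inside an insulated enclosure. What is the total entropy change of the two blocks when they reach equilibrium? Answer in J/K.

ΔS_total = 5.64 J/K

Energy balance: T_f = (m₁c₁T₁ + m₂c₂T₂)/(m₁c₁ + m₂c₂) = 641.9 K.
ΔS₁ = m₁c₁ ln(T_f/T₁) = 119.136 × ln(641.9/731) = -15.48 J/K.
ΔS₂ = m₂c₂ ln(T_f/T₂) = 41.3168 × ln(641.9/385) = 21.12 J/K.
ΔS_total = -15.48 + 21.12 = 5.64 J/K.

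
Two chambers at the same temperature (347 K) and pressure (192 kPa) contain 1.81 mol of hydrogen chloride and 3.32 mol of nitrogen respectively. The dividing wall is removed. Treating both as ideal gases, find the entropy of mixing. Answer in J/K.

ΔS_mix = 27.7 J/K

Mole fractions: x_A = 1.81/5.13 = 0.353, x_B = 0.647.
ΔS_mix = −R(n_A ln x_A + n_B ln x_B) = −8.314 × (1.81 ln 0.353 + 3.32 ln 0.647) = 27.7 J/K.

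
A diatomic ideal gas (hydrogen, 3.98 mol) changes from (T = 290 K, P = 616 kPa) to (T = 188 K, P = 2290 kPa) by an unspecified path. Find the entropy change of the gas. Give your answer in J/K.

ΔS = -93.6 J/K

ΔS = nC_p ln(T₂/T₁) − nR ln(P₂/P₁), with C_p = 7R/2 = 29.1 J mol⁻¹ K⁻¹ for a diatomic ideal gas.
ΔS = 3.98 × [29.1 × ln(188/290) − 8.314 × ln(2290/616)] = -93.6 J/K.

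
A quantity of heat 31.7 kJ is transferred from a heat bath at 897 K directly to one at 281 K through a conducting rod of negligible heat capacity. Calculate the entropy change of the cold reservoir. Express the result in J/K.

The cold reservoir gains heat Q, so ΔS_cold = +Q/T_C = 31700/281 = 113 J/K.

ΔS_cold = 113 J/K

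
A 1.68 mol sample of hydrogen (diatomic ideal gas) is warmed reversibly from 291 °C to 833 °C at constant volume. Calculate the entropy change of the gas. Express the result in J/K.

In kelvin: T₁ = 564.15 K, T₂ = 1106.15 K. At constant volume, ΔS = nC_V ln(T₂/T₁) with C_V = 5R/2 = 20.79 J mol⁻¹ K⁻¹.
ΔS = 1.68 × 20.79 × ln(1106.15/564.15) = 23.5 J/K.

ΔS = 23.5 J/K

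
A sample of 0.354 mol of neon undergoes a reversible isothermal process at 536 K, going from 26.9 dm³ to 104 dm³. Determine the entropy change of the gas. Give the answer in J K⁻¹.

For an isothermal ideal gas ΔS_gas = nR ln(V₂/V₁) = 0.354 × 8.314 × ln(104/26.9) = 3.98 J/K.

ΔS_gas = 3.98 J/K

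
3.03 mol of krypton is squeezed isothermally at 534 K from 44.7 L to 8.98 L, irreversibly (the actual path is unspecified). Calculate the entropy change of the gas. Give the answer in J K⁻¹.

ΔS_gas = -40.4 J/K

Entropy is a state function, so ΔS_gas depends only on the end states.
For an isothermal ideal gas ΔS_gas = nR ln(V₂/V₁) = 3.03 × 8.314 × ln(8.98/44.7) = -40.4 J/K.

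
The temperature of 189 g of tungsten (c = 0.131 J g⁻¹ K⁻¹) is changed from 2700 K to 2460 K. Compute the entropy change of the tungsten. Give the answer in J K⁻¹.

ΔS = ∫dQ_rev/T = m c ln(T₂/T₁) = 189 × 0.131 × ln(2460/2700) = -2.3 J/K.

ΔS = -2.3 J/K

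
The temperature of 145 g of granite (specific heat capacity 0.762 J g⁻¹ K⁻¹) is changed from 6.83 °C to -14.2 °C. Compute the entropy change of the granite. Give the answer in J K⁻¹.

In kelvin: T₁ = 279.98 K, T₂ = 258.95 K. ΔS = ∫dQ_rev/T = m c ln(T₂/T₁) = 145 × 0.762 × ln(258.95/279.98) = -8.63 J/K.

ΔS = -8.63 J/K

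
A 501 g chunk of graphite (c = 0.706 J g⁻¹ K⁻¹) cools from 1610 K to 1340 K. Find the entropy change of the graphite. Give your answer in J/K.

ΔS = -64.9 J/K

ΔS = ∫dQ_rev/T = m c ln(T₂/T₁) = 501 × 0.706 × ln(1340/1610) = -64.9 J/K.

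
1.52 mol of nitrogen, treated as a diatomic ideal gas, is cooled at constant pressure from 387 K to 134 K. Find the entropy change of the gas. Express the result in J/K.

ΔS = -46.9 J/K

At constant pressure, ΔS = nC_p ln(T₂/T₁) with C_p = 7R/2 = 29.1 J mol⁻¹ K⁻¹.
ΔS = 1.52 × 29.1 × ln(134/387) = -46.9 J/K.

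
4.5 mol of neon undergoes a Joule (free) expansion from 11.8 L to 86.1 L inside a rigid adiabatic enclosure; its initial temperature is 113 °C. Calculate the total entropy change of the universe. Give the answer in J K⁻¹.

No heat is exchanged and no work is done, so the ideal-gas temperature stays constant.
Entropy is a state function; using a reversible isothermal path, ΔS_gas = nR ln(V₂/V₁) = 4.5 × 8.314 × ln(86.1/11.8) = 74.4 J/K.
The insulated surroundings exchange no heat, so ΔS_surr = 0 and ΔS_universe = ΔS_gas.

ΔS_universe = 74.4 J/K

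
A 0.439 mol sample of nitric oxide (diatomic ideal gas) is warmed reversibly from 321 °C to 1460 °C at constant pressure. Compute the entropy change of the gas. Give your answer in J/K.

ΔS = 13.7 J/K

In kelvin: T₁ = 594.15 K, T₂ = 1733.15 K. At constant pressure, ΔS = nC_p ln(T₂/T₁) with C_p = 7R/2 = 29.1 J mol⁻¹ K⁻¹.
ΔS = 0.439 × 29.1 × ln(1733.15/594.15) = 13.7 J/K.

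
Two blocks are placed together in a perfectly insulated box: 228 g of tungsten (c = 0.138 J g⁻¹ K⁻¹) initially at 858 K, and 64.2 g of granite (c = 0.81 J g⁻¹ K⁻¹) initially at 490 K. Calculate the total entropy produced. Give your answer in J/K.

ΔS_total = 3.18 J/K

Energy balance: T_f = (m₁c₁T₁ + m₂c₂T₂)/(m₁c₁ + m₂c₂) = 628.72 K.
ΔS₁ = m₁c₁ ln(T_f/T₁) = 31.464 × ln(628.72/858) = -9.783 J/K.
ΔS₂ = m₂c₂ ln(T_f/T₂) = 52.002 × ln(628.72/490) = 12.96 J/K.
ΔS_total = -9.783 + 12.96 = 3.18 J/K.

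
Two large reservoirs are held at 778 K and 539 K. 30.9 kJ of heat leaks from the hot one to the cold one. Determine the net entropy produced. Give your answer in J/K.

ΔS_hot = −Q/T_H = −30900/778 = -39.72 J/K and ΔS_cold = +Q/T_C = 30900/539 = 57.33 J/K.
ΔS_total = -39.72 + 57.33 = 17.6 J/K, positive as the second law requires.

ΔS_total = 17.6 J/K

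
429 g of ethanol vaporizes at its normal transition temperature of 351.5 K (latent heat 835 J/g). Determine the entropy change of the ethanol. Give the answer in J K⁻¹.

Heat absorbed by the substance: Q = mL = 429 × 835 = 358215 J.
At constant T, ΔS = Q_rev/T = 358215 / 351.5 = 1020 J/K.

ΔS = 1020 J/K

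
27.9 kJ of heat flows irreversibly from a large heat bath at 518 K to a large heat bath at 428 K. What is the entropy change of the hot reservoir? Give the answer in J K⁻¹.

The hot reservoir loses heat Q, so ΔS_hot = −Q/T_H = −27900/518 = -53.9 J/K.

ΔS_hot = -53.9 J/K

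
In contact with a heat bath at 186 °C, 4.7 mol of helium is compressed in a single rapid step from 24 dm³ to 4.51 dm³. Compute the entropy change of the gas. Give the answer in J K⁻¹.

Entropy is a state function, so ΔS_gas depends only on the end states.
For an isothermal ideal gas ΔS_gas = nR ln(V₂/V₁) = 4.7 × 8.314 × ln(4.51/24) = -65.3 J/K.

ΔS_gas = -65.3 J/K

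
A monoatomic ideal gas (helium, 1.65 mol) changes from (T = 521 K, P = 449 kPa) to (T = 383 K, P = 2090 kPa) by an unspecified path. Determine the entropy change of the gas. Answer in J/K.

ΔS = -31.7 J/K

ΔS = nC_p ln(T₂/T₁) − nR ln(P₂/P₁), with C_p = 5R/2 = 20.79 J mol⁻¹ K⁻¹ for a monoatomic ideal gas.
ΔS = 1.65 × [20.79 × ln(383/521) − 8.314 × ln(2090/449)] = -31.7 J/K.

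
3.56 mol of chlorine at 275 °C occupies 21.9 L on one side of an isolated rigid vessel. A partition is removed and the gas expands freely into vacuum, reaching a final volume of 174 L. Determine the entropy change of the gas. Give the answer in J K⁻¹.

For an ideal gas in free expansion Q = 0 and W = 0, so T is unchanged.
Entropy is a state function; using a reversible isothermal path, ΔS_gas = nR ln(V₂/V₁) = 3.56 × 8.314 × ln(174/21.9) = 61.3 J/K.

ΔS_gas = 61.3 J/K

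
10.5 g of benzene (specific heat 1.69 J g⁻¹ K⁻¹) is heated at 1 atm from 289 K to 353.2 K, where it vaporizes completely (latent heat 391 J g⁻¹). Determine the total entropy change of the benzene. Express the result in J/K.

Warming step: ΔS₁ = m c ln(T_tr/T_i) = 10.5 × 1.69 × ln(353.2/289) = 3.56 J/K.
Phase change: ΔS₂ = +mL/T_tr = 10.5 × 391 / 353.2 = 11.62 J/K.
ΔS_total = (3.56) + (11.62) = 15.2 J/K.

ΔS = 15.2 J/K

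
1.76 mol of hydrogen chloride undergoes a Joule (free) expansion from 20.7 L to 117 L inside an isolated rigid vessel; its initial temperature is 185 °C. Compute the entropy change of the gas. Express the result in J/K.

No heat is exchanged and no work is done, so the ideal-gas temperature stays constant.
Entropy is a state function; using a reversible isothermal path, ΔS_gas = nR ln(V₂/V₁) = 1.76 × 8.314 × ln(117/20.7) = 25.3 J/K.

ΔS_gas = 25.3 J/K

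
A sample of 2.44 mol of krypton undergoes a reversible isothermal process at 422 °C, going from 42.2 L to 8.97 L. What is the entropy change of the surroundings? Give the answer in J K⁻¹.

ΔS_surr = 31.4 J/K

For an isothermal ideal gas ΔS_gas = nR ln(V₂/V₁) = 2.44 × 8.314 × ln(8.97/42.2) = -31.4 J/K.
The process is reversible, so ΔS_surr = −ΔS_gas = 31.4 J/K and ΔS_universe = 0.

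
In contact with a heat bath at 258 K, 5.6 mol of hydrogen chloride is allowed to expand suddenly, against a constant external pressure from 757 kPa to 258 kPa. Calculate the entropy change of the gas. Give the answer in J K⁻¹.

ΔS_gas = 50.1 J/K

Entropy is a state function, so ΔS_gas depends only on the end states.
For an isothermal ideal gas ΔS_gas = nR ln(P₁/P₂) = 5.6 × 8.314 × ln(757/258) = 50.1 J/K.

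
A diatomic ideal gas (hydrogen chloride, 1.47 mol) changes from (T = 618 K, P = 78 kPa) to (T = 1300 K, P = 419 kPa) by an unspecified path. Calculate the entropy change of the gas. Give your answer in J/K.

ΔS = nC_p ln(T₂/T₁) − nR ln(P₂/P₁), with C_p = 7R/2 = 29.1 J mol⁻¹ K⁻¹ for a diatomic ideal gas.
ΔS = 1.47 × [29.1 × ln(1300/618) − 8.314 × ln(419/78)] = 11.3 J/K.

ΔS = 11.3 J/K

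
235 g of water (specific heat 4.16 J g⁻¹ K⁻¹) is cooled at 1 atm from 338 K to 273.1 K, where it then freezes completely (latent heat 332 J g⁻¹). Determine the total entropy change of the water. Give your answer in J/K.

Cooling step: ΔS₁ = m c ln(T_tr/T_i) = 235 × 4.16 × ln(273.1/338) = -208.4 J/K.
Phase change: ΔS₂ = −mL/T_tr = −235 × 332 / 273.1 = -285.7 J/K.
ΔS_total = (-208.4) + (-285.7) = -494 J/K.

ΔS = -494 J/K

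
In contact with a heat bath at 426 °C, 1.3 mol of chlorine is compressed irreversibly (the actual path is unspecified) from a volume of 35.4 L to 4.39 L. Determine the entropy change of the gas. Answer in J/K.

ΔS_gas = -22.6 J/K

Entropy is a state function, so ΔS_gas depends only on the end states.
For an isothermal ideal gas ΔS_gas = nR ln(V₂/V₁) = 1.3 × 8.314 × ln(4.39/35.4) = -22.6 J/K.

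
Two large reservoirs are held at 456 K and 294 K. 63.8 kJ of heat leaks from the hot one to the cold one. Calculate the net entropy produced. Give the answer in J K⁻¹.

ΔS_total = 77.1 J/K

ΔS_hot = −Q/T_H = −63800/456 = -139.9 J/K and ΔS_cold = +Q/T_C = 63800/294 = 217 J/K.
ΔS_total = -139.9 + 217 = 77.1 J/K, positive as the second law requires.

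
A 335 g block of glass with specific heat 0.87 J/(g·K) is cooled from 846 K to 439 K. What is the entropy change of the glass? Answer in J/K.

ΔS = -191 J/K

ΔS = ∫dQ_rev/T = m c ln(T₂/T₁) = 335 × 0.87 × ln(439/846) = -191 J/K.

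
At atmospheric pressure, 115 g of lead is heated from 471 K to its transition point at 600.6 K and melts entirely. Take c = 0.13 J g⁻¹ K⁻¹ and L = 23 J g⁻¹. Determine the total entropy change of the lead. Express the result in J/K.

ΔS = 8.04 J/K

Warming step: ΔS₁ = m c ln(T_tr/T_i) = 115 × 0.13 × ln(600.6/471) = 3.634 J/K.
Phase change: ΔS₂ = +mL/T_tr = 115 × 23 / 600.6 = 4.404 J/K.
ΔS_total = (3.634) + (4.404) = 8.04 J/K.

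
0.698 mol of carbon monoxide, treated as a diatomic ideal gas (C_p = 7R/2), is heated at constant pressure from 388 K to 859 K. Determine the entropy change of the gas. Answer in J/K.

ΔS = 16.1 J/K

At constant pressure, ΔS = nC_p ln(T₂/T₁) with C_p = 7R/2 = 29.1 J mol⁻¹ K⁻¹.
ΔS = 0.698 × 29.1 × ln(859/388) = 16.1 J/K.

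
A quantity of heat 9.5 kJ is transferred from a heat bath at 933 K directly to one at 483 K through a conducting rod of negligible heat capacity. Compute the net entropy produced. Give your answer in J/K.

ΔS_total = 9.49 J/K

ΔS_hot = −Q/T_H = −9500/933 = -10.18 J/K and ΔS_cold = +Q/T_C = 9500/483 = 19.67 J/K.
ΔS_total = -10.18 + 19.67 = 9.49 J/K, positive as the second law requires.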